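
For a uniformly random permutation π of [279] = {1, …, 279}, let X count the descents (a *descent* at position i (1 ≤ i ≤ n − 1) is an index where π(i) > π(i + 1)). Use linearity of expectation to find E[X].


Write X = Σ X_I over i = 1, …, 278, with X_I the indicator of one descent.
There are 278 indicators.
For each fixed i, the pair (π(i), π(i+1)) is a uniformly random ordered pair of distinct values from {1, …, 279}; by symmetry P[π(i) > π(i+1)] = 1/2.
By linearity: E[X] = 278 · (1/2) = (279 − 1) · (1/2) = 139 ≈ 139.000.

E[X] = 139 = 139.000.


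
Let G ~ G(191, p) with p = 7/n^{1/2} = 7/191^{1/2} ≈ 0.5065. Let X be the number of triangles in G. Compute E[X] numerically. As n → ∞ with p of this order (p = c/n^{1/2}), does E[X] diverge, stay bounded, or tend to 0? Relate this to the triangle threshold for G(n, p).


Number of potential triangles: C(191, 3) = 1143135.
Each occurs with probability p³ ≈ (0.5065)³ ≈ 1.299404e-01.
By linearity: E[X] = C(191, 3)·p³ ≈ 1143135 · 1.299404e-01 ≈ 148539.3746.
Since α = 1/2 < 1, p = c/n^{1/2} ≫ 1/n is above the triangle threshold p ~ 1/n. Asymptotically E[X] ~ (c³/6)·n^{3(1−α)} = (7³/6)·n^{1.5} → ∞; triangles are abundant w.h.p.

E[X] ≈ 148539.3746; in regime p = Θ(1/n^{1/2}) E[X] diverges (above the triangle threshold p ~ 1/n).


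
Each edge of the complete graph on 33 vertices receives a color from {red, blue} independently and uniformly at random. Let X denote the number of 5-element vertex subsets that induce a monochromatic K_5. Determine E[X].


Let X = Σ_S X_S over the C(33, 5) = 237336 subsets S of size 5, where X_S = 1 if the K_5 on S is monochromatic.
For a fixed S, the K_5 on S has C(5, 2) = 10 edges. P[all 10 edges red] = (1/2)^10, and likewise for blue, so P[monochromatic] = 2·(1/2)^10 = 2^{1 − 10} = 1/512.
By linearity: E[X] = C(33, 5) · 2^{1 − 10} = 237336 · 1/512 = 29667/64.
Numerically: E[X] ≈ 463.547.

E[X] = C(33,5)·2^(1−C(5,2)) = 29667/64 ≈ 463.547.


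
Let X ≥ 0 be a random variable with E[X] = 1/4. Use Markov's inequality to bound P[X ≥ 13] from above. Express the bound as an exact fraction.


μ = E[X] = 1/4, a = 13.
Markov: P[X ≥ 13] ≤ μ/a = (1/4)/13 = 1/52.
Numerically: ≈ 0.019231.
(Since a = 13 > μ = 0.250000, the bound 1/52 is < 1 and informative.)

P[X ≥ 13] ≤ 1/52 ≈ 0.019231.


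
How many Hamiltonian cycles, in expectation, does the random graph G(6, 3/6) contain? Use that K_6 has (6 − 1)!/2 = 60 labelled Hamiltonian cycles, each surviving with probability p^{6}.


K_6 has (6 − 1)!/2 = 60 labelled Hamiltonian cycles.
For each such Hamiltonian cycle H, let X_H = 1 if all 6 edges of H are present in G. Then P[X_H = 1] = p^{6} = (1/2)^{6} = 1/64.
Summing the indicators: E[X] = Σ_H E[X_H] = 60 · p^{6} = 60 · 1/64 = 15/16.
Numerically: E[X] ≈ 0.938.

E[X] = 60 · (1/2)^{6} = 15/16 ≈ 0.938.


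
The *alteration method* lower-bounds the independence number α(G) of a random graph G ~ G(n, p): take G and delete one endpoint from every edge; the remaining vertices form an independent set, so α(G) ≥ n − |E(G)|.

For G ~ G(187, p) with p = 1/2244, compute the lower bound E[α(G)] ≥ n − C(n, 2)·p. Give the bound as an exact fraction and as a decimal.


E[|E(G)|] = C(187, 2)·p = 17391 · (1/2244) = 31/4.
E[α(G)] ≥ n − E[|E(G)|] = 187 − 31/4 = 717/4.
Numerically: ≈ 179.250000.
(This is only a lower bound; the true E[α(G)] may be larger.)

E[α(G)] ≥ 717/4 ≈ 179.250000.


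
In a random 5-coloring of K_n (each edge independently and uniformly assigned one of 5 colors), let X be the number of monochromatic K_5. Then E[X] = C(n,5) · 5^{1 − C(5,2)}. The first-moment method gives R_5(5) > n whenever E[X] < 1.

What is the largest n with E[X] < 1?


We need C(n, 5) · 5^{1 − 10} < 1, i.e. C(n, 5) < 5^{10 − 1} = 1953125.
Check values of n near the boundary:
  n = 48: C(48, 5) = 1712304; 1712304 < 1953125? YES
  n = 49: C(49, 5) = 1906884; 1906884 < 1953125? YES
  n = 50: C(50, 5) = 2118760; 2118760 < 1953125? NO
The largest n with C(n, 5) < 1953125 is n = 49 (where E[X] = 1906884/1953125 ≈ 0.976). Hence R_5(5) > 49, i.e. R_5(5) ≥ 50.

Largest n = 49; hence R_5(5) > 49.


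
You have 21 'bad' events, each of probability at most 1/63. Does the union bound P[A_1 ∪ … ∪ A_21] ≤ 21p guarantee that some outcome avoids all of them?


Union bound: P[∪_{i=1}^{21} A_i] ≤ Σ_i P[A_i] ≤ 21·p = 21·(1/63) = 1/3.
Numerically: 1/3 ≈ 0.333333.
Is 1/3 < 1? YES.
Since P[∪ A_i] ≤ 1/3 < 1, the complement has P[∩ A_i^c] ≥ 1 − 1/3 = 2/3 > 0, so some outcome avoids every A_i.

21·p = 1/3 ≈ 0.333333; existence CERTIFIED by the union bound.


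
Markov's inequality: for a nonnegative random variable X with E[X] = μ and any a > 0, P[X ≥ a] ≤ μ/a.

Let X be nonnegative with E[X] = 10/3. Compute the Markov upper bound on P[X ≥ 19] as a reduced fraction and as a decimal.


μ = E[X] = 10/3, a = 19.
Markov: P[X ≥ 19] ≤ μ/a = (10/3)/19 = 10/57.
Numerically: ≈ 0.17544.
(Since a = 19 > μ = 3.33333, the bound 10/57 is < 1 and informative.)

P[X ≥ 19] ≤ 10/57 ≈ 0.17544.


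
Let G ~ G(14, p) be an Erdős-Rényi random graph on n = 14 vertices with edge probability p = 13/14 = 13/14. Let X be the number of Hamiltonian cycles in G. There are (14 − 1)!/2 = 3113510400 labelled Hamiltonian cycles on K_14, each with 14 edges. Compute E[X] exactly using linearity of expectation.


K_14 has (14 − 1)!/2 = 3113510400 labelled Hamiltonian cycles.
For each such Hamiltonian cycle H, let X_H = 1 if all 14 edges of H are present in G. Then P[X_H = 1] = p^{14} = (13/14)^{14} = 3937376385699289/11112006825558016.
By linearity of expectation: E[X] = Σ_H E[X_H] = 3113510400 · p^{14} = 3113510400 · 3937376385699289/11112006825558016 = 3420497300666614836525/3100448333024.
Numerically: E[X] ≈ 1.1e+09.

E[X] = 3113510400 · (13/14)^{14} = 3420497300666614836525/3100448333024 ≈ 1.1e+09.


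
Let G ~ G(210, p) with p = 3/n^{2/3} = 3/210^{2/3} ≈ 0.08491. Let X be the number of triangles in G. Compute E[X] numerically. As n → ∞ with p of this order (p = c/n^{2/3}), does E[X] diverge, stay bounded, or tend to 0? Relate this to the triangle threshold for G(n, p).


Number of potential triangles: C(210, 3) = 1521520.
Each occurs with probability p³ ≈ (0.08491)³ ≈ 6.122449e-04.
By linearity: E[X] = C(210, 3)·p³ ≈ 1521520 · 6.122449e-04 ≈ 931.5429.
Since α = 2/3 < 1, p = c/n^{2/3} ≫ 1/n is above the triangle threshold p ~ 1/n. Asymptotically E[X] ~ (c³/6)·n^{3(1−α)} = (3³/6)·n^{1} → ∞; triangles are abundant w.h.p.

E[X] ≈ 931.5429; in regime p = Θ(1/n^{2/3}) E[X] diverges (above the triangle threshold p ~ 1/n).


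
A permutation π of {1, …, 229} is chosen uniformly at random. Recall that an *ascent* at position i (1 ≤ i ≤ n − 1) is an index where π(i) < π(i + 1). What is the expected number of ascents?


Write X = Σ X_I over i = 1, …, 228, with X_I the indicator of one ascent.
There are 228 indicators.
For each fixed i, the pair (π(i), π(i+1)) is a uniformly random ordered pair of distinct values from {1, …, 229}; by symmetry P[π(i) < π(i+1)] = 1/2.
By linearity: E[X] = 228 · (1/2) = (229 − 1) · (1/2) = 114 ≈ 114.0000.

E[X] = 114 = 114.0000.


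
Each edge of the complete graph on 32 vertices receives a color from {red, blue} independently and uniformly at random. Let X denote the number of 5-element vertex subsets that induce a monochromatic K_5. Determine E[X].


Let X = Σ_S X_S over the C(32, 5) = 201376 subsets S of size 5, where X_S = 1 if the K_5 on S is monochromatic.
For a fixed S, the K_5 on S has C(5, 2) = 10 edges. P[all 10 edges red] = (1/2)^10, and likewise for blue, so P[monochromatic] = 2·(1/2)^10 = 2^{1 − 10} = 1/512.
By linearity of expectation: E[X] = C(32, 5) · 2^{1 − 10} = 201376 · 1/512 = 6293/16.
Numerically: E[X] ≈ 393.312.

E[X] = C(32,5)·2^(1−C(5,2)) = 6293/16 ≈ 393.312.


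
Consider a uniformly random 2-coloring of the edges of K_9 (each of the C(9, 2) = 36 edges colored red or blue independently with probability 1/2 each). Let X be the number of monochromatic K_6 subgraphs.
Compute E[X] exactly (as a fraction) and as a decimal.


Let X = Σ_S X_S over the C(9, 6) = 84 subsets S of size 6, where X_S = 1 if the K_6 on S is monochromatic.
For a fixed S, the K_6 on S has C(6, 2) = 15 edges. P[all 15 edges red] = (1/2)^15, and likewise for blue, so P[monochromatic] = 2·(1/2)^15 = 2^{1 − 15} = 1/16384.
By linearity of expectation: E[X] = C(9, 6) · 2^{1 − 15} = 84 · 1/16384 = 21/4096.
Numerically: E[X] ≈ 0.00513.

E[X] = C(9,6)·2^(1−C(6,2)) = 21/4096 ≈ 0.00513.


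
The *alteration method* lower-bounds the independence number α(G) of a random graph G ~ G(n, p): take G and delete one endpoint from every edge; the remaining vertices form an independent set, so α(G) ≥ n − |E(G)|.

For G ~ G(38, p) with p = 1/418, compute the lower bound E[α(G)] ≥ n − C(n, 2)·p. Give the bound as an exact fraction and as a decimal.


E[|E(G)|] = C(38, 2)·p = 703 · (1/418) = 37/22.
E[α(G)] ≥ n − E[|E(G)|] = 38 − 37/22 = 799/22.
Numerically: ≈ 36.318.
(This is only a lower bound; the true E[α(G)] may be larger.)

E[α(G)] ≥ 799/22 ≈ 36.318.


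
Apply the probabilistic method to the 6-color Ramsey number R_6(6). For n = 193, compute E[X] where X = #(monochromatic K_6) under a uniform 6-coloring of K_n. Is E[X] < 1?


E[X] = C(193, 6) · 6^{1 − 15} = 66364016544 · 6^{−14} = 66364016544/78364164096.
As a reduced fraction: E[X] = 230430613/272097792 ≈ 0.8468669.
Is E[X] < 1? YES.
Since E[X] < 1, there exists a 6-coloring of K_{193} with no monochromatic K_6; hence R_6(6) > 193.

E[X] = 230430613/272097792 ≈ 0.8468669; E[X] < 1, so R_6(6) > 193.


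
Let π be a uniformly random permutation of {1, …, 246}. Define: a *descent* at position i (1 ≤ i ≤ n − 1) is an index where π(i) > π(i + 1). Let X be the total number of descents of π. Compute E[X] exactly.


Write X = Σ X_I over i = 1, …, 245, with X_I the indicator of one descent.
There are 245 indicators.
For each fixed i, the pair (π(i), π(i+1)) is a uniformly random ordered pair of distinct values from {1, …, 246}; by symmetry P[π(i) > π(i+1)] = 1/2.
By linearity: E[X] = 245 · (1/2) = (246 − 1) · (1/2) = 245/2 ≈ 122.5000.

E[X] = 245/2 = 122.5000.


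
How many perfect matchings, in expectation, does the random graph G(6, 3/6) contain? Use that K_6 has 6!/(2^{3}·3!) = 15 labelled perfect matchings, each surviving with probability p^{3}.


K_6 has 6!/(2^{3}·3!) = 15 labelled perfect matchings.
For each such perfect matching H, let X_H = 1 if all 3 edges of H are present in G. Then P[X_H = 1] = p^{3} = (1/2)^{3} = 1/8.
By linearity of expectation: E[X] = Σ_H E[X_H] = 15 · p^{3} = 15 · 1/8 = 15/8.
Numerically: E[X] ≈ 1.875.

E[X] = 15 · (1/2)^{3} = 15/8 ≈ 1.875.


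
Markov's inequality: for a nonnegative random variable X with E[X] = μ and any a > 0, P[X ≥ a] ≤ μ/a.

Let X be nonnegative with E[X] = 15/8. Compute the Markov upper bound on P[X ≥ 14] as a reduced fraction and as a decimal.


μ = E[X] = 15/8, a = 14.
Markov: P[X ≥ 14] ≤ μ/a = (15/8)/14 = 15/112.
Numerically: ≈ 0.133929.
(Since a = 14 > μ = 1.875000, the bound 15/112 is < 1 and informative.)

P[X ≥ 14] ≤ 15/112 ≈ 0.133929.


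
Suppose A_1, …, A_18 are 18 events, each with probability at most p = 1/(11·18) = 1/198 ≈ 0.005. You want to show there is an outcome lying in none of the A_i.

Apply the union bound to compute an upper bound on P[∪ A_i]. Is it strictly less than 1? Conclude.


Union bound: P[∪_{i=1}^{18} A_i] ≤ Σ_i P[A_i] ≤ 18·p = 18·(1/198) = 1/11.
Numerically: 1/11 ≈ 0.091.
Is 1/11 < 1? YES.
Since P[∪ A_i] ≤ 1/11 < 1, the complement has P[∩ A_i^c] ≥ 1 − 1/11 = 10/11 > 0, so some outcome avoids every A_i.

18·p = 1/11 ≈ 0.091; existence CERTIFIED by the union bound.


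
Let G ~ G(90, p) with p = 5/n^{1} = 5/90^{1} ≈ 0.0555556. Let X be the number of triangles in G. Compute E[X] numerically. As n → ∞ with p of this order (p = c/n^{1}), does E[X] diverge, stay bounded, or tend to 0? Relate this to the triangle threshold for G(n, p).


Number of potential triangles: C(90, 3) = 117480.
Each occurs with probability p³ ≈ (0.0555556)³ ≈ 1.71467764e-04.
By linearity: E[X] = C(90, 3)·p³ ≈ 117480 · 1.71467764e-04 ≈ 20.144033.
Here α = 1, so p = 5/n is exactly at the triangle threshold p ~ 1/n. Asymptotically E[X] → c³/6 = 5³/6 = 125/6 ≈ 20.833333, a bounded constant. In this regime the triangle count is asymptotically Poisson(c³/6).

E[X] ≈ 20.144033; in regime p = Θ(1/n^{1}) E[X] stays bounded (at the triangle threshold p ~ 1/n).


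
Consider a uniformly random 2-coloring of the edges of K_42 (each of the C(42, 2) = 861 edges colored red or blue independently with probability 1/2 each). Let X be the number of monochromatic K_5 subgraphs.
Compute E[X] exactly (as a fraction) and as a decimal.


Let X = Σ_S X_S over the C(42, 5) = 850668 subsets S of size 5, where X_S = 1 if the K_5 on S is monochromatic.
For a fixed S, the K_5 on S has C(5, 2) = 10 edges. P[all 10 edges red] = (1/2)^10, and likewise for blue, so P[monochromatic] = 2·(1/2)^10 = 2^{1 − 10} = 1/512.
By linearity: E[X] = C(42, 5) · 2^{1 − 10} = 850668 · 1/512 = 212667/128.
Numerically: E[X] ≈ 1661.46094.

E[X] = C(42,5)·2^(1−C(5,2)) = 212667/128 ≈ 1661.46094.


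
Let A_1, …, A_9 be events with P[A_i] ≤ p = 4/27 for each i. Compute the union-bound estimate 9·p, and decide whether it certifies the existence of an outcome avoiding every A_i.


Union bound: P[∪_{i=1}^{9} A_i] ≤ Σ_i P[A_i] ≤ 9·p = 9·(4/27) = 4/3.
Numerically: 4/3 ≈ 1.3333333.
Is 4/3 < 1? NO.
Since the bound 4/3 is ≥ 1, the union bound is uninformative here; it does NOT by itself certify existence.

9·p = 4/3 ≈ 1.3333333; existence NOT certified by the union bound.


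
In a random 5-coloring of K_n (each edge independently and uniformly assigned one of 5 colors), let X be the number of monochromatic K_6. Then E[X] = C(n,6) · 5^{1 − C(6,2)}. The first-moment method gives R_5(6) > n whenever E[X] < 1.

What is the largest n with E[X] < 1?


We need C(n, 6) · 5^{1 − 15} < 1, i.e. C(n, 6) < 5^{15 − 1} = 6103515625.
Check values of n near the boundary:
  n = 128: C(128, 6) = 5423611200; 5423611200 < 6103515625? YES
  n = 129: C(129, 6) = 5688177600; 5688177600 < 6103515625? YES
  n = 130: C(130, 6) = 5963412000; 5963412000 < 6103515625? YES
  n = 131: C(131, 6) = 6249655776; 6249655776 < 6103515625? NO
  n = 132: C(132, 6) = 6547258432; 6547258432 < 6103515625? NO
The largest n with C(n, 6) < 6103515625 is n = 130 (where E[X] = 47707296/48828125 ≈ 0.9770). Hence R_5(6) > 130, i.e. R_5(6) ≥ 131.

Largest n = 130; hence R_5(6) > 130.


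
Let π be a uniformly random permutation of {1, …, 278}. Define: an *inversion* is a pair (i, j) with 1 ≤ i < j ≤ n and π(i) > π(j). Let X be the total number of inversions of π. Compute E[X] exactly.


Write X = Σ X_I over the C(278, 2) = 38503 pairs i < j, with X_I the indicator of one inversion.
There are 38503 indicators.
For each fixed pair i < j, the values π(i) and π(j) are two distinct elements of {1, …, 278} in uniformly random order; by symmetry P[π(i) > π(j)] = 1/2.
By linearity: E[X] = 38503 · (1/2) = C(278, 2) · (1/2) = 38503/2 = 38503/2 ≈ 19251.50000.

E[X] = 38503/2 = 19251.50000.


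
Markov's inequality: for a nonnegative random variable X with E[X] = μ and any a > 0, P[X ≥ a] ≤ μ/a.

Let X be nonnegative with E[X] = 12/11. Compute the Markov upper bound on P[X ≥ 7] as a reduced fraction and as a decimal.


μ = E[X] = 12/11, a = 7.
Markov: P[X ≥ 7] ≤ μ/a = (12/11)/7 = 12/77.
Numerically: ≈ 0.155844.
(Since a = 7 > μ = 1.090909, the bound 12/77 is < 1 and informative.)

P[X ≥ 7] ≤ 12/77 ≈ 0.155844.


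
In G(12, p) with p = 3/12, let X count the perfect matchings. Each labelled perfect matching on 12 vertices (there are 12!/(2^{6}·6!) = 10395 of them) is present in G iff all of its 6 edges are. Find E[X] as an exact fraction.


K_12 has 12!/(2^{6}·6!) = 10395 labelled perfect matchings.
For each such perfect matching H, let X_H = 1 if all 6 edges of H are present in G. Then P[X_H = 1] = p^{6} = (1/4)^{6} = 1/4096.
By linearity of expectation: E[X] = Σ_H E[X_H] = 10395 · p^{6} = 10395 · 1/4096 = 10395/4096.
Numerically: E[X] ≈ 2.5378.

E[X] = 10395 · (1/4)^{6} = 10395/4096 ≈ 2.5378.


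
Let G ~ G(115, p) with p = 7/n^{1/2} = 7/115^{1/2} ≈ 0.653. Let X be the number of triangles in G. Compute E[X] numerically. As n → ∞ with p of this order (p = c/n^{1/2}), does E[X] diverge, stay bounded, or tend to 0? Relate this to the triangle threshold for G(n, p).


Number of potential triangles: C(115, 3) = 246905.
Each occurs with probability p³ ≈ (0.653)³ ≈ 2.78130e-01.
By linearity: E[X] = C(115, 3)·p³ ≈ 246905 · 2.78130e-01 ≈ 68671.612.
Since α = 1/2 < 1, p = c/n^{1/2} ≫ 1/n is above the triangle threshold p ~ 1/n. Asymptotically E[X] ~ (c³/6)·n^{3(1−α)} = (7³/6)·n^{1.5} → ∞; triangles are abundant w.h.p.

E[X] ≈ 68671.612; in regime p = Θ(1/n^{1/2}) E[X] diverges (above the triangle threshold p ~ 1/n).


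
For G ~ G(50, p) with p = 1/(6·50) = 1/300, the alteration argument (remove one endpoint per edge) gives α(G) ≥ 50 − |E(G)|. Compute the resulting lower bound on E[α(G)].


E[|E(G)|] = C(50, 2)·p = 1225 · (1/300) = 49/12.
E[α(G)] ≥ n − E[|E(G)|] = 50 − 49/12 = 551/12.
Numerically: ≈ 45.916667.
(This is only a lower bound; the true E[α(G)] may be larger.)

E[α(G)] ≥ 551/12 ≈ 45.916667.


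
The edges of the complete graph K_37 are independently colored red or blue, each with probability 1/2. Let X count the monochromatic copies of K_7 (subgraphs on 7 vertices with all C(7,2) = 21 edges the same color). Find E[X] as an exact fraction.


Let X = Σ_S X_S over the C(37, 7) = 10295472 subsets S of size 7, where X_S = 1 if the K_7 on S is monochromatic.
For a fixed S, the K_7 on S has C(7, 2) = 21 edges. P[all 21 edges red] = (1/2)^21, and likewise for blue, so P[monochromatic] = 2·(1/2)^21 = 2^{1 − 21} = 1/1048576.
Summing: E[X] = C(37, 7) · 2^{1 − 21} = 10295472 · 1/1048576 = 643467/65536.
Numerically: E[X] ≈ 9.819.

E[X] = C(37,7)·2^(1−C(7,2)) = 643467/65536 ≈ 9.819.


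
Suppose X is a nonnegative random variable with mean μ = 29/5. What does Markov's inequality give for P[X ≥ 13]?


μ = E[X] = 29/5, a = 13.
Markov: P[X ≥ 13] ≤ μ/a = (29/5)/13 = 29/65.
Numerically: ≈ 0.446154.
(Since a = 13 > μ = 5.800000, the bound 29/65 is < 1 and informative.)

P[X ≥ 13] ≤ 29/65 ≈ 0.446154.


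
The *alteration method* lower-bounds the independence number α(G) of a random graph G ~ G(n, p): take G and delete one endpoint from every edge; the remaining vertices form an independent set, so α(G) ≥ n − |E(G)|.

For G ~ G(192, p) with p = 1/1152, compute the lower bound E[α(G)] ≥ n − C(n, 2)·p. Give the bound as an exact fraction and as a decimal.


E[|E(G)|] = C(192, 2)·p = 18336 · (1/1152) = 191/12.
E[α(G)] ≥ n − E[|E(G)|] = 192 − 191/12 = 2113/12.
Numerically: ≈ 176.083333.
(This is only a lower bound; the true E[α(G)] may be larger.)

E[α(G)] ≥ 2113/12 ≈ 176.083333.


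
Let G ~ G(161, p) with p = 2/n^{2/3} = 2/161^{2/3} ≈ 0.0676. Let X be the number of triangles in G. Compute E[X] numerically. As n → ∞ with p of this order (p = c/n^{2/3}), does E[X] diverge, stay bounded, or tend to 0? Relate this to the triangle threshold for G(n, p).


Number of potential triangles: C(161, 3) = 682640.
Each occurs with probability p³ ≈ (0.0676)³ ≈ 3.08630e-04.
By linearity: E[X] = C(161, 3)·p³ ≈ 682640 · 3.08630e-04 ≈ 210.683.
Since α = 2/3 < 1, p = c/n^{2/3} ≫ 1/n is above the triangle threshold p ~ 1/n. Asymptotically E[X] ~ (c³/6)·n^{3(1−α)} = (2³/6)·n^{1} → ∞; triangles are abundant w.h.p.

E[X] ≈ 210.683; in regime p = Θ(1/n^{2/3}) E[X] diverges (above the triangle threshold p ~ 1/n).


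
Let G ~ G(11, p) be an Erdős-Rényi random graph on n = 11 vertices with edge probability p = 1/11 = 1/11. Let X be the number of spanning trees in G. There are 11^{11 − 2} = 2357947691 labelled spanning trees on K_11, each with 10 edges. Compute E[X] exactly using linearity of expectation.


K_11 has 11^{11 − 2} = 2357947691 labelled spanning trees.
For each such spanning tree H, let X_H = 1 if all 10 edges of H are present in G. Then P[X_H = 1] = p^{10} = (1/11)^{10} = 1/25937424601.
By linearity: E[X] = Σ_H E[X_H] = 2357947691 · p^{10} = 2357947691 · 1/25937424601 = 1/11.
Numerically: E[X] ≈ 0.0909.

E[X] = 2357947691 · (1/11)^{10} = 1/11 ≈ 0.0909.


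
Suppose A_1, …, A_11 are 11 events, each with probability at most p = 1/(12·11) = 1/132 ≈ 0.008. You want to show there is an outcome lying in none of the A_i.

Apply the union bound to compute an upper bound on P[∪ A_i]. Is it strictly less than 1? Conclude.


Union bound: P[∪_{i=1}^{11} A_i] ≤ Σ_i P[A_i] ≤ 11·p = 11·(1/132) = 1/12.
Numerically: 1/12 ≈ 0.083.
Is 1/12 < 1? YES.
Since P[∪ A_i] ≤ 1/12 < 1, the complement has P[∩ A_i^c] ≥ 1 − 1/12 = 11/12 > 0, so some outcome avoids every A_i.

11·p = 1/12 ≈ 0.083; existence CERTIFIED by the union bound.


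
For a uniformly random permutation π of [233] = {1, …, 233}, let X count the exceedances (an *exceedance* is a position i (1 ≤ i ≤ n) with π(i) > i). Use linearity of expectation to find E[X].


Write X = Σ_{i=1}^{233} X_i, where X_i = 1_{π(i) > i}.
For each fixed i, π(i) is uniform over {1, …, 233} (marginal of a uniform permutation), so P[π(i) > i] = (n − i)/n. Summing: Σ_{i=1}^{233} (n − i)/n = (0 + 1 + … + 232)/233 = 233(233 − 1)/(2·233) = (233 − 1)/2.
Hence E[X] = Σ_{i=1}^{233} (233 − i)/233 = 116 ≈ 116.000.

E[X] = 116 = 116.000.


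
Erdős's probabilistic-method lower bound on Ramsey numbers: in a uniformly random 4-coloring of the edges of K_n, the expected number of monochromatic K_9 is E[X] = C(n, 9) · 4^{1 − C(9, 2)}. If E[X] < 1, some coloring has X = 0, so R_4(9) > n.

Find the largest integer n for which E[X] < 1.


We need C(n, 9) · 4^{1 − 36} < 1, i.e. C(n, 9) < 4^{36 − 1} = 1180591620717411303424.
Check values of n near the boundary:
  n = 909: C(909, 9) = 1122169012923711463931; 1122169012923711463931 < 1180591620717411303424? YES
  n = 910: C(910, 9) = 1133378248346922788210; 1133378248346922788210 < 1180591620717411303424? YES
  n = 911: C(911, 9) = 1144686900492291197405; 1144686900492291197405 < 1180591620717411303424? YES
  n = 912: C(912, 9) = 1156095740032081475120; 1156095740032081475120 < 1180591620717411303424? YES
  n = 913: C(913, 9) = 1167605542753639808390; 1167605542753639808390 < 1180591620717411303424? YES
  n = 914: C(914, 9) = 1179217089587653905932; 1179217089587653905932 < 1180591620717411303424? YES
  n = 915: C(915, 9) = 1190931166636537885130; 1190931166636537885130 < 1180591620717411303424? NO
  n = 916: C(916, 9) = 1202748565202942340440; 1202748565202942340440 < 1180591620717411303424? NO
The largest n with C(n, 9) < 1180591620717411303424 is n = 914 (where E[X] = 294804272396913476483/295147905179352825856 ≈ 0.99884). Hence R_4(9) > 914, i.e. R_4(9) ≥ 915.

Largest n = 914; hence R_4(9) > 914.


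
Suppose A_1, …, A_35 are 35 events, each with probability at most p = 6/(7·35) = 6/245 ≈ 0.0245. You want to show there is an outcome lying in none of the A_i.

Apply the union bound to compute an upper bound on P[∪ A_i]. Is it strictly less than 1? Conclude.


Union bound: P[∪_{i=1}^{35} A_i] ≤ Σ_i P[A_i] ≤ 35·p = 35·(6/245) = 6/7.
Numerically: 6/7 ≈ 0.8571.
Is 6/7 < 1? YES.
Since P[∪ A_i] ≤ 6/7 < 1, the complement has P[∩ A_i^c] ≥ 1 − 6/7 = 1/7 > 0, so some outcome avoids every A_i.

35·p = 6/7 ≈ 0.8571; existence CERTIFIED by the union bound.


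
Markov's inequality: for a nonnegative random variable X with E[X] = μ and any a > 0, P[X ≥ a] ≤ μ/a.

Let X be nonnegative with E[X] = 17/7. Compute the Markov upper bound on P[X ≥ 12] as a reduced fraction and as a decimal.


μ = E[X] = 17/7, a = 12.
Markov: P[X ≥ 12] ≤ μ/a = (17/7)/12 = 17/84.
Numerically: ≈ 0.2024.
(Since a = 12 > μ = 2.4286, the bound 17/84 is < 1 and informative.)

P[X ≥ 12] ≤ 17/84 ≈ 0.2024.


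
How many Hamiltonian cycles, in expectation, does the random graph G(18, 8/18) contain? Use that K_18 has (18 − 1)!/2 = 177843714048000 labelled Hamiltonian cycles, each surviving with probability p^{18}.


K_18 has (18 − 1)!/2 = 177843714048000 labelled Hamiltonian cycles.
For each such Hamiltonian cycle H, let X_H = 1 if all 18 edges of H are present in G. Then P[X_H = 1] = p^{18} = (4/9)^{18} = 68719476736/150094635296999121.
Summing the indicators: E[X] = Σ_H E[X_H] = 177843714048000 · p^{18} = 177843714048000 · 68719476736/150094635296999121 = 16764508875398316032000/205891132094649.
Numerically: E[X] ≈ 8.14241e+07.

E[X] = 177843714048000 · (4/9)^{18} = 16764508875398316032000/205891132094649 ≈ 8.14241e+07.


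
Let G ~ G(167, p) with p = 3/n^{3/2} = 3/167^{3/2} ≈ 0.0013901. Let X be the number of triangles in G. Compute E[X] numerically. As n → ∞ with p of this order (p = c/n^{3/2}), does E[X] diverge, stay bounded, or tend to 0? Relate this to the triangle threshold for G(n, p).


Number of potential triangles: C(167, 3) = 762355.
Each occurs with probability p³ ≈ (0.0013901)³ ≈ 2.6862080e-09.
By linearity: E[X] = C(167, 3)·p³ ≈ 762355 · 2.6862080e-09 ≈ 0.00205.
Since α = 3/2 > 1, p = c/n^{3/2} = o(1/n) is below the triangle threshold p ~ 1/n. Asymptotically E[X] ~ (c³/6)·n^{3(1−α)} = (3³/6)·n^{-1.5} → 0, so by Markov's inequality G has no triangles w.h.p.

E[X] ≈ 0.00205; in regime p = Θ(1/n^{3/2}) E[X] tends to 0 (below the triangle threshold p ~ 1/n).


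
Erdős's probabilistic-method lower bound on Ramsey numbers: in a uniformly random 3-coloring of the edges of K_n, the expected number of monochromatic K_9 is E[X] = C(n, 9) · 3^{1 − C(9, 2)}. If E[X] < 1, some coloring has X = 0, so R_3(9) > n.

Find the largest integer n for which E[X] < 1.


We need C(n, 9) · 3^{1 − 36} < 1, i.e. C(n, 9) < 3^{36 − 1} = 50031545098999707.
Check values of n near the boundary:
  n = 296: C(296, 9) = 42513789098994080; 42513789098994080 < 50031545098999707? YES
  n = 297: C(297, 9) = 43842345008337645; 43842345008337645 < 50031545098999707? YES
  n = 298: C(298, 9) = 45207677551849890; 45207677551849890 < 50031545098999707? YES
  n = 299: C(299, 9) = 46610674441390059; 46610674441390059 < 50031545098999707? YES
  n = 300: C(300, 9) = 48052241692154700; 48052241692154700 < 50031545098999707? YES
  n = 301: C(301, 9) = 49533303936090975; 49533303936090975 < 50031545098999707? YES
  n = 302: C(302, 9) = 51054804739588650; 51054804739588650 < 50031545098999707? NO
  n = 303: C(303, 9) = 52617706925494425; 52617706925494425 < 50031545098999707? NO
  n = 304: C(304, 9) = 54222992899492560; 54222992899492560 < 50031545098999707? NO
The largest n with C(n, 9) < 50031545098999707 is n = 301 (where E[X] = 16511101312030325/16677181699666569 ≈ 0.9900). Hence R_3(9) > 301, i.e. R_3(9) ≥ 302.

Largest n = 301; hence R_3(9) > 301.


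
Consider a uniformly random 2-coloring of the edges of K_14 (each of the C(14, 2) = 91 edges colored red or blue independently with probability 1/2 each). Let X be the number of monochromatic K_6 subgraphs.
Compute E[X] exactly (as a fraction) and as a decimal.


Let X = Σ_S X_S over the C(14, 6) = 3003 subsets S of size 6, where X_S = 1 if the K_6 on S is monochromatic.
For a fixed S, the K_6 on S has C(6, 2) = 15 edges. P[all 15 edges red] = (1/2)^15, and likewise for blue, so P[monochromatic] = 2·(1/2)^15 = 2^{1 − 15} = 1/16384.
By linearity of expectation: E[X] = C(14, 6) · 2^{1 − 15} = 3003 · 1/16384 = 3003/16384.
Numerically: E[X] ≈ 0.1833.

E[X] = C(14,6)·2^(1−C(6,2)) = 3003/16384 ≈ 0.1833.


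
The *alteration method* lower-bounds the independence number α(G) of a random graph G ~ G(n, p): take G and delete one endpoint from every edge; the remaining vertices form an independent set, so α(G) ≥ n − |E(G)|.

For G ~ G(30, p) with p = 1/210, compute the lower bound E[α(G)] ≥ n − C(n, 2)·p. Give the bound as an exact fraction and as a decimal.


E[|E(G)|] = C(30, 2)·p = 435 · (1/210) = 29/14.
E[α(G)] ≥ n − E[|E(G)|] = 30 − 29/14 = 391/14.
Numerically: ≈ 27.928571.
(This is only a lower bound; the true E[α(G)] may be larger.)

E[α(G)] ≥ 391/14 ≈ 27.928571.


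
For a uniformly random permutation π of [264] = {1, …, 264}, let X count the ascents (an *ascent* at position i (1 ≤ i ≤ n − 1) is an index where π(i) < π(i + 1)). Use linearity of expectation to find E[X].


Write X = Σ X_I over i = 1, …, 263, with X_I the indicator of one ascent.
There are 263 indicators.
For each fixed i, the pair (π(i), π(i+1)) is a uniformly random ordered pair of distinct values from {1, …, 264}; by symmetry P[π(i) < π(i+1)] = 1/2.
By linearity: E[X] = 263 · (1/2) = (264 − 1) · (1/2) = 263/2 ≈ 131.50000.

E[X] = 263/2 = 131.50000.


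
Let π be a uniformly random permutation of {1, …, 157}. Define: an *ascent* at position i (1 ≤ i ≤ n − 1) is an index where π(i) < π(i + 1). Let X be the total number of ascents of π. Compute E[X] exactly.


Write X = Σ X_I over i = 1, …, 156, with X_I the indicator of one ascent.
There are 156 indicators.
For each fixed i, the pair (π(i), π(i+1)) is a uniformly random ordered pair of distinct values from {1, …, 157}; by symmetry P[π(i) < π(i+1)] = 1/2.
By linearity: E[X] = 156 · (1/2) = (157 − 1) · (1/2) = 78 ≈ 78.00000.

E[X] = 78 = 78.00000.


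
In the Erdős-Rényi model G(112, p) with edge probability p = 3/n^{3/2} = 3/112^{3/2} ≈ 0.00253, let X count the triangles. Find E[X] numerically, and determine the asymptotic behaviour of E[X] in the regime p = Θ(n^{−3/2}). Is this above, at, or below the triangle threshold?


Number of potential triangles: C(112, 3) = 227920.
Each occurs with probability p³ ≈ (0.00253)³ ≈ 1.62137e-08.
By linearity: E[X] = C(112, 3)·p³ ≈ 227920 · 1.62137e-08 ≈ 0.004.
Since α = 3/2 > 1, p = c/n^{3/2} = o(1/n) is below the triangle threshold p ~ 1/n. Asymptotically E[X] ~ (c³/6)·n^{3(1−α)} = (3³/6)·n^{-1.5} → 0, so by Markov's inequality G has no triangles w.h.p.

E[X] ≈ 0.004; in regime p = Θ(1/n^{3/2}) E[X] tends to 0 (below the triangle threshold p ~ 1/n).


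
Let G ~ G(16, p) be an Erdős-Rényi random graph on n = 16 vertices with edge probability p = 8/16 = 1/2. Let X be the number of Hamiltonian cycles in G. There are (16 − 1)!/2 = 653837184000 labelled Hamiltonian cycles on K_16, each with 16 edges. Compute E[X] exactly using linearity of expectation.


K_16 has (16 − 1)!/2 = 653837184000 labelled Hamiltonian cycles.
For each such Hamiltonian cycle H, let X_H = 1 if all 16 edges of H are present in G. Then P[X_H = 1] = p^{16} = (1/2)^{16} = 1/65536.
Summing the indicators: E[X] = Σ_H E[X_H] = 653837184000 · p^{16} = 653837184000 · 1/65536 = 638512875/64.
Numerically: E[X] ≈ 9.98e+06.

E[X] = 653837184000 · (1/2)^{16} = 638512875/64 ≈ 9.98e+06.


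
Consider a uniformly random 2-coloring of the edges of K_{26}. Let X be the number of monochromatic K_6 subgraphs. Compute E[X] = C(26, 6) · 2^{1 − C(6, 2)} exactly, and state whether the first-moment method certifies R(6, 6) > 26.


E[X] = C(26, 6) · 2^{1 − 15} = 230230 · 2^{−14} = 230230/16384.
As a reduced fraction: E[X] = 115115/8192 ≈ 14.0521.
Is E[X] < 1? NO.
Since E[X] ≥ 1, the first-moment bound is inconclusive at n = 26; it does NOT by itself certify R(6, 6) > 26.

E[X] = 115115/8192 ≈ 14.0521; E[X] ≥ 1; first-moment method inconclusive here.


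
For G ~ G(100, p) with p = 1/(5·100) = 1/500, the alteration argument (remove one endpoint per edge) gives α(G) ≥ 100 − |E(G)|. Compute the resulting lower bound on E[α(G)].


E[|E(G)|] = C(100, 2)·p = 4950 · (1/500) = 99/10.
E[α(G)] ≥ n − E[|E(G)|] = 100 − 99/10 = 901/10.
Numerically: ≈ 90.10000.
(This is only a lower bound; the true E[α(G)] may be larger.)

E[α(G)] ≥ 901/10 ≈ 90.10000.


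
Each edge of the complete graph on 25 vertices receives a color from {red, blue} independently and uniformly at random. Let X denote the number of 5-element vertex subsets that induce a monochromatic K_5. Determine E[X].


Let X = Σ_S X_S over the C(25, 5) = 53130 subsets S of size 5, where X_S = 1 if the K_5 on S is monochromatic.
For a fixed S, the K_5 on S has C(5, 2) = 10 edges. P[all 10 edges red] = (1/2)^10, and likewise for blue, so P[monochromatic] = 2·(1/2)^10 = 2^{1 − 10} = 1/512.
By linearity: E[X] = C(25, 5) · 2^{1 − 10} = 53130 · 1/512 = 26565/256.
Numerically: E[X] ≈ 103.770.

E[X] = C(25,5)·2^(1−C(5,2)) = 26565/256 ≈ 103.770.


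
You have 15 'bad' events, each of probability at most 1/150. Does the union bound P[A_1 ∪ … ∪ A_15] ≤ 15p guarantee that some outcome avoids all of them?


Union bound: P[∪_{i=1}^{15} A_i] ≤ Σ_i P[A_i] ≤ 15·p = 15·(1/150) = 1/10.
Numerically: 1/10 ≈ 0.100.
Is 1/10 < 1? YES.
Since P[∪ A_i] ≤ 1/10 < 1, the complement has P[∩ A_i^c] ≥ 1 − 1/10 = 9/10 > 0, so some outcome avoids every A_i.

15·p = 1/10 ≈ 0.100; existence CERTIFIED by the union bound.


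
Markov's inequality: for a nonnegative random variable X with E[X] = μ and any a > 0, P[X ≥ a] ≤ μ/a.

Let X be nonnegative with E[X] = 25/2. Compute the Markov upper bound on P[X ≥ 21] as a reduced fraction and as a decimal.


μ = E[X] = 25/2, a = 21.
Markov: P[X ≥ 21] ≤ μ/a = (25/2)/21 = 25/42.
Numerically: ≈ 0.5952.
(Since a = 21 > μ = 12.5000, the bound 25/42 is < 1 and informative.)

P[X ≥ 21] ≤ 25/42 ≈ 0.5952.


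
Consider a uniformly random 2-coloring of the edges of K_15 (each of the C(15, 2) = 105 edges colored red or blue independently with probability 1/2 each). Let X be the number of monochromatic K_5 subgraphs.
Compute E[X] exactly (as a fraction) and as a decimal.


Let X = Σ_S X_S over the C(15, 5) = 3003 subsets S of size 5, where X_S = 1 if the K_5 on S is monochromatic.
For a fixed S, the K_5 on S has C(5, 2) = 10 edges. P[all 10 edges red] = (1/2)^10, and likewise for blue, so P[monochromatic] = 2·(1/2)^10 = 2^{1 − 10} = 1/512.
By linearity: E[X] = C(15, 5) · 2^{1 − 10} = 3003 · 1/512 = 3003/512.
Numerically: E[X] ≈ 5.86523.

E[X] = C(15,5)·2^(1−C(5,2)) = 3003/512 ≈ 5.86523.


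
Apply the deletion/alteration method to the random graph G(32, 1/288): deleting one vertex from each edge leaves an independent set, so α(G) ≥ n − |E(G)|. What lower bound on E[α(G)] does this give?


E[|E(G)|] = C(32, 2)·p = 496 · (1/288) = 31/18.
E[α(G)] ≥ n − E[|E(G)|] = 32 − 31/18 = 545/18.
Numerically: ≈ 30.277778.
(This is only a lower bound; the true E[α(G)] may be larger.)

E[α(G)] ≥ 545/18 ≈ 30.277778.


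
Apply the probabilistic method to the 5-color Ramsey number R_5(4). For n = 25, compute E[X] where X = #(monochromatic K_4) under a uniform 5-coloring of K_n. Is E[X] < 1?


E[X] = C(25, 4) · 5^{1 − 6} = 12650 · 5^{−5} = 12650/3125.
As a reduced fraction: E[X] = 506/125 ≈ 4.04800.
Is E[X] < 1? NO.
Since E[X] ≥ 1, the first-moment bound is inconclusive at n = 25; it does NOT by itself certify R_5(4) > 25.

E[X] = 506/125 ≈ 4.04800; E[X] ≥ 1; first-moment method inconclusive here.


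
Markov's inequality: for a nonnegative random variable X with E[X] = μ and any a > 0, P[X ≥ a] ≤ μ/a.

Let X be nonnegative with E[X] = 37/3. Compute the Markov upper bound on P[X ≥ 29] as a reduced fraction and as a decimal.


μ = E[X] = 37/3, a = 29.
Markov: P[X ≥ 29] ≤ μ/a = (37/3)/29 = 37/87.
Numerically: ≈ 0.425287.
(Since a = 29 > μ = 12.333333, the bound 37/87 is < 1 and informative.)

P[X ≥ 29] ≤ 37/87 ≈ 0.425287.


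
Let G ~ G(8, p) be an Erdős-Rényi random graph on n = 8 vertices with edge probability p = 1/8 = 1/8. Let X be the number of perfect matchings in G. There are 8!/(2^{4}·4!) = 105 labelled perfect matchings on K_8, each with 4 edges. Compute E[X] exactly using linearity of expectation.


K_8 has 8!/(2^{4}·4!) = 105 labelled perfect matchings.
For each such perfect matching H, let X_H = 1 if all 4 edges of H are present in G. Then P[X_H = 1] = p^{4} = (1/8)^{4} = 1/4096.
Summing the indicators: E[X] = Σ_H E[X_H] = 105 · p^{4} = 105 · 1/4096 = 105/4096.
Numerically: E[X] ≈ 0.0256.

E[X] = 105 · (1/8)^{4} = 105/4096 ≈ 0.0256.


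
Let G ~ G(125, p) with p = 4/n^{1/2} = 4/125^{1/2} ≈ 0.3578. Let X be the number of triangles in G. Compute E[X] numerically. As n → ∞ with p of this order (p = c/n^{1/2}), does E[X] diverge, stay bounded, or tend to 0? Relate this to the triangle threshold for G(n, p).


Number of potential triangles: C(125, 3) = 317750.
Each occurs with probability p³ ≈ (0.3578)³ ≈ 4.579467e-02.
By linearity: E[X] = C(125, 3)·p³ ≈ 317750 · 4.579467e-02 ≈ 14551.2571.
Since α = 1/2 < 1, p = c/n^{1/2} ≫ 1/n is above the triangle threshold p ~ 1/n. Asymptotically E[X] ~ (c³/6)·n^{3(1−α)} = (4³/6)·n^{1.5} → ∞; triangles are abundant w.h.p.

E[X] ≈ 14551.2571; in regime p = Θ(1/n^{1/2}) E[X] diverges (above the triangle threshold p ~ 1/n).


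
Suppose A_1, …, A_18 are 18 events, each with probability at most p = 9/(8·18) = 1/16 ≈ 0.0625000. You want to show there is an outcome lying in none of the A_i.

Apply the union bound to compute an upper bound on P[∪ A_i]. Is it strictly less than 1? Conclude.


Union bound: P[∪_{i=1}^{18} A_i] ≤ Σ_i P[A_i] ≤ 18·p = 18·(1/16) = 9/8.
Numerically: 9/8 ≈ 1.1250000.
Is 9/8 < 1? NO.
Since the bound 9/8 is ≥ 1, the union bound is uninformative here; it does NOT by itself certify existence.

18·p = 9/8 ≈ 1.1250000; existence NOT certified by the union bound.


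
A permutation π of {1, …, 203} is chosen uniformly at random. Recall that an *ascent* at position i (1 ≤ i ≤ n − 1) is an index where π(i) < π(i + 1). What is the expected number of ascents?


Write X = Σ X_I over i = 1, …, 202, with X_I the indicator of one ascent.
There are 202 indicators.
For each fixed i, the pair (π(i), π(i+1)) is a uniformly random ordered pair of distinct values from {1, …, 203}; by symmetry P[π(i) < π(i+1)] = 1/2.
By linearity: E[X] = 202 · (1/2) = (203 − 1) · (1/2) = 101 ≈ 101.000000.

E[X] = 101 = 101.000000.


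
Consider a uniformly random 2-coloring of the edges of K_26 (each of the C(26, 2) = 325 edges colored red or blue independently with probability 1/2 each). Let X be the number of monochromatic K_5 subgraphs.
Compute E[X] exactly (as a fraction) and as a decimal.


Let X = Σ_S X_S over the C(26, 5) = 65780 subsets S of size 5, where X_S = 1 if the K_5 on S is monochromatic.
For a fixed S, the K_5 on S has C(5, 2) = 10 edges. P[all 10 edges red] = (1/2)^10, and likewise for blue, so P[monochromatic] = 2·(1/2)^10 = 2^{1 − 10} = 1/512.
By linearity: E[X] = C(26, 5) · 2^{1 − 10} = 65780 · 1/512 = 16445/128.
Numerically: E[X] ≈ 128.476562.

E[X] = C(26,5)·2^(1−C(5,2)) = 16445/128 ≈ 128.476562.


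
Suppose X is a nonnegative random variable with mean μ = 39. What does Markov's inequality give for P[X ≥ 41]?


μ = E[X] = 39, a = 41.
Markov: P[X ≥ 41] ≤ μ/a = (39)/41 = 39/41.
Numerically: ≈ 0.951220.
(Since a = 41 > μ = 39.000000, the bound 39/41 is < 1 and informative.)

P[X ≥ 41] ≤ 39/41 ≈ 0.951220.


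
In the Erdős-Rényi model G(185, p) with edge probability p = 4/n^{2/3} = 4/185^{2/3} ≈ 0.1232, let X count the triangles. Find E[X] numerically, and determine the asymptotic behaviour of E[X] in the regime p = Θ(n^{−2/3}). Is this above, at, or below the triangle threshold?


Number of potential triangles: C(185, 3) = 1038220.
Each occurs with probability p³ ≈ (0.1232)³ ≈ 1.8699781e-03.
By linearity: E[X] = C(185, 3)·p³ ≈ 1038220 · 1.8699781e-03 ≈ 1941.44865.
Since α = 2/3 < 1, p = c/n^{2/3} ≫ 1/n is above the triangle threshold p ~ 1/n. Asymptotically E[X] ~ (c³/6)·n^{3(1−α)} = (4³/6)·n^{1} → ∞; triangles are abundant w.h.p.

E[X] ≈ 1941.44865; in regime p = Θ(1/n^{2/3}) E[X] diverges (above the triangle threshold p ~ 1/n).
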